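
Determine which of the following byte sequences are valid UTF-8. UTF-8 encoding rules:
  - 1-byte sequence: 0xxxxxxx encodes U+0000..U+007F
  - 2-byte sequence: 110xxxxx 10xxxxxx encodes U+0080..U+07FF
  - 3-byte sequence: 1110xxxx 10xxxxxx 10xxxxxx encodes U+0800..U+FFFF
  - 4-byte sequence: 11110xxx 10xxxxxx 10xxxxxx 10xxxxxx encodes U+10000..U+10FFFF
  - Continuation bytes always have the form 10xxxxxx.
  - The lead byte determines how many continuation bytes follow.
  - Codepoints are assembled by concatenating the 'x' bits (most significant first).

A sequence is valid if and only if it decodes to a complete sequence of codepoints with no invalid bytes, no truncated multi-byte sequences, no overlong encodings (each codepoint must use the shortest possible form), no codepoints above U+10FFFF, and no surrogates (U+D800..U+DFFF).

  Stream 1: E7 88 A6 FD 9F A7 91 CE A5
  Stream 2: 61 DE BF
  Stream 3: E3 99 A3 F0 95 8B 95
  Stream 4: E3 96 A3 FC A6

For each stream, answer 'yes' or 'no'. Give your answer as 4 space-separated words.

Answer: no yes yes no

Derivation:
Stream 1: error at byte offset 3. INVALID
Stream 2: decodes cleanly. VALID
Stream 3: decodes cleanly. VALID
Stream 4: error at byte offset 3. INVALID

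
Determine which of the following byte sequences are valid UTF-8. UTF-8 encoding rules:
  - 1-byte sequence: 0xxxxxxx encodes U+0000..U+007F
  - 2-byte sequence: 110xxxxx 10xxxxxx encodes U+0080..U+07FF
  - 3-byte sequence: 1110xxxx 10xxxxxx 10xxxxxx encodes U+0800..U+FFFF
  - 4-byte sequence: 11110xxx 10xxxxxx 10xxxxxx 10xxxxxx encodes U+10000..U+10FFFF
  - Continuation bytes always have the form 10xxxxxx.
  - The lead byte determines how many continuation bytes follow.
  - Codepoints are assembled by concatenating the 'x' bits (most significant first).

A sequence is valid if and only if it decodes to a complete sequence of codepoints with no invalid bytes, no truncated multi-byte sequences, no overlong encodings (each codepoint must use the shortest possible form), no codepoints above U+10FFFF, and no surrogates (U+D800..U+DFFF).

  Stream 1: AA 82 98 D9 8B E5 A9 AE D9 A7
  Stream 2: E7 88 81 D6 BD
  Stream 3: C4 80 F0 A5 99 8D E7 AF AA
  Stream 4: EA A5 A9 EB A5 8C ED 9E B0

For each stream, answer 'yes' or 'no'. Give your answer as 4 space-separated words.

Answer: no yes yes yes

Derivation:
Stream 1: error at byte offset 0. INVALID
Stream 2: decodes cleanly. VALID
Stream 3: decodes cleanly. VALID
Stream 4: decodes cleanly. VALID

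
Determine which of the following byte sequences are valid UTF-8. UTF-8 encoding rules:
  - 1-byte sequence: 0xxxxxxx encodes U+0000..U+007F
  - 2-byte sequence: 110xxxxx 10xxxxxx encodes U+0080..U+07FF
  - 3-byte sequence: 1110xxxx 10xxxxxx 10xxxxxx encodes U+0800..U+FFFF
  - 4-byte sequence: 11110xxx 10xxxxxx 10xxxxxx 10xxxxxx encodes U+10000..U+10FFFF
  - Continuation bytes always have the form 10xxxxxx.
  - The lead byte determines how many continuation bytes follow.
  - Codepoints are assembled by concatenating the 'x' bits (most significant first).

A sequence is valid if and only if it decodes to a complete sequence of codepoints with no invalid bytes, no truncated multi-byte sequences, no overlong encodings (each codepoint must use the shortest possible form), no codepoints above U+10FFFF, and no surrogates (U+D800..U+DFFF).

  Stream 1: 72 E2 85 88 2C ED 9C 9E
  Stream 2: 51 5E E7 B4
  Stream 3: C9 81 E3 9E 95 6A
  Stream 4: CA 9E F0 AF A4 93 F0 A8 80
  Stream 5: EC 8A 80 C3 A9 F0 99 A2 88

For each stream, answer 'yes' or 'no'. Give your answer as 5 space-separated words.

Answer: yes no yes no yes

Derivation:
Stream 1: decodes cleanly. VALID
Stream 2: error at byte offset 4. INVALID
Stream 3: decodes cleanly. VALID
Stream 4: error at byte offset 9. INVALID
Stream 5: decodes cleanly. VALID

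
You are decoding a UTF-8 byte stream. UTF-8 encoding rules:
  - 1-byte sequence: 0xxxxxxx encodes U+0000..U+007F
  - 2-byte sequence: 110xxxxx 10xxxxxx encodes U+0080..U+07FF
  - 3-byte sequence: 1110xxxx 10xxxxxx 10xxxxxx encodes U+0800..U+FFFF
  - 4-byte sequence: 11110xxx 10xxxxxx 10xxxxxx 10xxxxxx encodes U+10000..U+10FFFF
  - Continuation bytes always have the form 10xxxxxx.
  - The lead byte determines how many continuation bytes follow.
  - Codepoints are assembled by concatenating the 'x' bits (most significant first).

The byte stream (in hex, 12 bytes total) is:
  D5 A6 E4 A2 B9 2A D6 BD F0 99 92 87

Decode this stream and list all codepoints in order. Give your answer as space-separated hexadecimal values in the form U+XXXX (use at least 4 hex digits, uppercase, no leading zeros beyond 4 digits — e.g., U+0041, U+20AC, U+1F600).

Answer: U+0566 U+48B9 U+002A U+05BD U+19487

Derivation:
Byte[0]=D5: 2-byte lead, need 1 cont bytes. acc=0x15
Byte[1]=A6: continuation. acc=(acc<<6)|0x26=0x566
Completed: cp=U+0566 (starts at byte 0)
Byte[2]=E4: 3-byte lead, need 2 cont bytes. acc=0x4
Byte[3]=A2: continuation. acc=(acc<<6)|0x22=0x122
Byte[4]=B9: continuation. acc=(acc<<6)|0x39=0x48B9
Completed: cp=U+48B9 (starts at byte 2)
Byte[5]=2A: 1-byte ASCII. cp=U+002A
Byte[6]=D6: 2-byte lead, need 1 cont bytes. acc=0x16
Byte[7]=BD: continuation. acc=(acc<<6)|0x3D=0x5BD
Completed: cp=U+05BD (starts at byte 6)
Byte[8]=F0: 4-byte lead, need 3 cont bytes. acc=0x0
Byte[9]=99: continuation. acc=(acc<<6)|0x19=0x19
Byte[10]=92: continuation. acc=(acc<<6)|0x12=0x652
Byte[11]=87: continuation. acc=(acc<<6)|0x07=0x19487
Completed: cp=U+19487 (starts at byte 8)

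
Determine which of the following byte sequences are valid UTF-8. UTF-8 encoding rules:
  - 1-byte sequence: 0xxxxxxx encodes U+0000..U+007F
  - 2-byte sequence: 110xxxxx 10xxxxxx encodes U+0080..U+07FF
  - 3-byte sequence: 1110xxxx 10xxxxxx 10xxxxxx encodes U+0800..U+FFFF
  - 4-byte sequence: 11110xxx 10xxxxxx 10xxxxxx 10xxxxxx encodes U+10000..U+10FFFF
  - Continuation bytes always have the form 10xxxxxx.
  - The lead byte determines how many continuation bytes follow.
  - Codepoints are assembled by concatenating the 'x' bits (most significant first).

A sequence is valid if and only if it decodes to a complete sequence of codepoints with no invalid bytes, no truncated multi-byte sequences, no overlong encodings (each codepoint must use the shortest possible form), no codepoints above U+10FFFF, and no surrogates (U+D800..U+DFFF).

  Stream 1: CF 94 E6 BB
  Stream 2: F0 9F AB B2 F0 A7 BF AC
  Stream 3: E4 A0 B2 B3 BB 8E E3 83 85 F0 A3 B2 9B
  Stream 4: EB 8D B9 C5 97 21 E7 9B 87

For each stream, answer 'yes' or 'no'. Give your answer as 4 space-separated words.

Answer: no yes no yes

Derivation:
Stream 1: error at byte offset 4. INVALID
Stream 2: decodes cleanly. VALID
Stream 3: error at byte offset 3. INVALID
Stream 4: decodes cleanly. VALID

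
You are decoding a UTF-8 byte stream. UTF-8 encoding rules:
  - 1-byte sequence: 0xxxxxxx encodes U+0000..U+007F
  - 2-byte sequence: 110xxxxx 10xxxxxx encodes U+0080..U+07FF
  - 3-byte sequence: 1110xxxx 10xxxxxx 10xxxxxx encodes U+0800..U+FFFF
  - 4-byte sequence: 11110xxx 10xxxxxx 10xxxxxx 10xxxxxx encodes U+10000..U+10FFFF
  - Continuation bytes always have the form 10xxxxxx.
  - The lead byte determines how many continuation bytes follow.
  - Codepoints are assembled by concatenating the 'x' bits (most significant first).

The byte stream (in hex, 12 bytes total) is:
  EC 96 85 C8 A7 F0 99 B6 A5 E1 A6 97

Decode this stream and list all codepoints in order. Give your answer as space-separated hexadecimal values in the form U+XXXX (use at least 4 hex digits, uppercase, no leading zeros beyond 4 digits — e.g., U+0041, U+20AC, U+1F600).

Byte[0]=EC: 3-byte lead, need 2 cont bytes. acc=0xC
Byte[1]=96: continuation. acc=(acc<<6)|0x16=0x316
Byte[2]=85: continuation. acc=(acc<<6)|0x05=0xC585
Completed: cp=U+C585 (starts at byte 0)
Byte[3]=C8: 2-byte lead, need 1 cont bytes. acc=0x8
Byte[4]=A7: continuation. acc=(acc<<6)|0x27=0x227
Completed: cp=U+0227 (starts at byte 3)
Byte[5]=F0: 4-byte lead, need 3 cont bytes. acc=0x0
Byte[6]=99: continuation. acc=(acc<<6)|0x19=0x19
Byte[7]=B6: continuation. acc=(acc<<6)|0x36=0x676
Byte[8]=A5: continuation. acc=(acc<<6)|0x25=0x19DA5
Completed: cp=U+19DA5 (starts at byte 5)
Byte[9]=E1: 3-byte lead, need 2 cont bytes. acc=0x1
Byte[10]=A6: continuation. acc=(acc<<6)|0x26=0x66
Byte[11]=97: continuation. acc=(acc<<6)|0x17=0x1997
Completed: cp=U+1997 (starts at byte 9)

Answer: U+C585 U+0227 U+19DA5 U+1997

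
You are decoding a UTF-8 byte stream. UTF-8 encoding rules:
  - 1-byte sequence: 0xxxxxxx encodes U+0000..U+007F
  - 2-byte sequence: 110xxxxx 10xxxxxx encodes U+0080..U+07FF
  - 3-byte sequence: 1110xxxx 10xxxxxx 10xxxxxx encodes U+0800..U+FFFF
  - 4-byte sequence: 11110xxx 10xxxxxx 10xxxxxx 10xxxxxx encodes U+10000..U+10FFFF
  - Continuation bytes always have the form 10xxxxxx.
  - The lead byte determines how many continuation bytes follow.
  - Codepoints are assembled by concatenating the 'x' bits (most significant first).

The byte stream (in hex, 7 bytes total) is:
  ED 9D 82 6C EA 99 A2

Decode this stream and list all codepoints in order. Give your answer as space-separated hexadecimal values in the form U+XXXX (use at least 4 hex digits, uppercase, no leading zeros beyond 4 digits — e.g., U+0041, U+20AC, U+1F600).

Byte[0]=ED: 3-byte lead, need 2 cont bytes. acc=0xD
Byte[1]=9D: continuation. acc=(acc<<6)|0x1D=0x35D
Byte[2]=82: continuation. acc=(acc<<6)|0x02=0xD742
Completed: cp=U+D742 (starts at byte 0)
Byte[3]=6C: 1-byte ASCII. cp=U+006C
Byte[4]=EA: 3-byte lead, need 2 cont bytes. acc=0xA
Byte[5]=99: continuation. acc=(acc<<6)|0x19=0x299
Byte[6]=A2: continuation. acc=(acc<<6)|0x22=0xA662
Completed: cp=U+A662 (starts at byte 4)

Answer: U+D742 U+006C U+A662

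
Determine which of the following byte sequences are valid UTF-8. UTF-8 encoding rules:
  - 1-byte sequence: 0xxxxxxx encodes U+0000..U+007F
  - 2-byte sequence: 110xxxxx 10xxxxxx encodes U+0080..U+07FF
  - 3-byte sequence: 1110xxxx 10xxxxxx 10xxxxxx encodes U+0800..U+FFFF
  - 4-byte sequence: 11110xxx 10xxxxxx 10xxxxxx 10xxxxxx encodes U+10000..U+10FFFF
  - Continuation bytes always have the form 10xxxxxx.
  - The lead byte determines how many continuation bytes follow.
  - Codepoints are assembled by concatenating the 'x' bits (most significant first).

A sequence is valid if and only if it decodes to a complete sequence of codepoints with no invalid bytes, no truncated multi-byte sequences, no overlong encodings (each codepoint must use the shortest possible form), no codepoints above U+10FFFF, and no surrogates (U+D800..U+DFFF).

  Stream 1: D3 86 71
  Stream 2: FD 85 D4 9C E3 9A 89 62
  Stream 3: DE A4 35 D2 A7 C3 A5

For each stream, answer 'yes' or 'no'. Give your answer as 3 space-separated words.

Stream 1: decodes cleanly. VALID
Stream 2: error at byte offset 0. INVALID
Stream 3: decodes cleanly. VALID

Answer: yes no yes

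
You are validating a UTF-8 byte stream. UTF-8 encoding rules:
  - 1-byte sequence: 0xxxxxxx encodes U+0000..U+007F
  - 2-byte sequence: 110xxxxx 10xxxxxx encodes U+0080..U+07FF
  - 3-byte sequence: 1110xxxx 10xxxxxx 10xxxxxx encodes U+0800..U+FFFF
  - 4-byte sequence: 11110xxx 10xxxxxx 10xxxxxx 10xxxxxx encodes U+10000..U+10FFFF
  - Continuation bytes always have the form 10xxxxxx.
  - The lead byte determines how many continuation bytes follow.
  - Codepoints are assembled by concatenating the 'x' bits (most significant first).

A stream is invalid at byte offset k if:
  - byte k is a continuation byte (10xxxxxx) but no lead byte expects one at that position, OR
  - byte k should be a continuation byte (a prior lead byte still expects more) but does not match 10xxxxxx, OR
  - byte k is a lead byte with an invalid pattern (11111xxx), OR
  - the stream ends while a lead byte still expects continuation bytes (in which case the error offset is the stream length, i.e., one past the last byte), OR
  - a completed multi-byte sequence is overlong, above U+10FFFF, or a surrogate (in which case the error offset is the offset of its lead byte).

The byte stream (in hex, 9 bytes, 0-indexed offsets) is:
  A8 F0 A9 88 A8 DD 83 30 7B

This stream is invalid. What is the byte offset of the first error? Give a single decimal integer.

Byte[0]=A8: INVALID lead byte (not 0xxx/110x/1110/11110)

Answer: 0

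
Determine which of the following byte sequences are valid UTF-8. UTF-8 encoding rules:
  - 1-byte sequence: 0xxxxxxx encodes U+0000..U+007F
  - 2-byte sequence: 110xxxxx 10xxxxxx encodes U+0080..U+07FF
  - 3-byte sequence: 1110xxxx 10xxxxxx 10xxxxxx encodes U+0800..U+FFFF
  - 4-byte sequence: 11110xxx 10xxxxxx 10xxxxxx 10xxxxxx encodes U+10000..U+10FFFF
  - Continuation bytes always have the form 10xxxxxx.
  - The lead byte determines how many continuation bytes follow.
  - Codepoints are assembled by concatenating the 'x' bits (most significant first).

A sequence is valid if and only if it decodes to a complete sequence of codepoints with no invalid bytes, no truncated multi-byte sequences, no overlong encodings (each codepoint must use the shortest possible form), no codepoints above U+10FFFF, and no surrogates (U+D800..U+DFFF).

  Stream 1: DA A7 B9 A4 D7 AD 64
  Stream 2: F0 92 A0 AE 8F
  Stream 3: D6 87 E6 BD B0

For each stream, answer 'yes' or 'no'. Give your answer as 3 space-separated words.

Stream 1: error at byte offset 2. INVALID
Stream 2: error at byte offset 4. INVALID
Stream 3: decodes cleanly. VALID

Answer: no no yes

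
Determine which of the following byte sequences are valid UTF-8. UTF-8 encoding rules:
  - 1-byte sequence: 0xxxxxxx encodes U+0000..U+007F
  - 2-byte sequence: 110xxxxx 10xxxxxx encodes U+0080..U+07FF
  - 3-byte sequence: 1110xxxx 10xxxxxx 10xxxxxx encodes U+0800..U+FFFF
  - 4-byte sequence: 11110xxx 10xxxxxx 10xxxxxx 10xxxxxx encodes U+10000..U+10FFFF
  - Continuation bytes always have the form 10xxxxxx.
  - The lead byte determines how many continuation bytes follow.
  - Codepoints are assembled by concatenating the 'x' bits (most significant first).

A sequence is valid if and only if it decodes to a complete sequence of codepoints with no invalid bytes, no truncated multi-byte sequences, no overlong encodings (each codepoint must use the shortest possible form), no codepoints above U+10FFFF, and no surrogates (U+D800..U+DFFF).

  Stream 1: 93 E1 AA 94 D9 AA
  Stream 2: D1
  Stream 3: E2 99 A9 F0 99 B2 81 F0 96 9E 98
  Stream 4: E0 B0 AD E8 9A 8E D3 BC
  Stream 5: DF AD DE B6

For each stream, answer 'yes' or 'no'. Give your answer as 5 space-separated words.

Answer: no no yes yes yes

Derivation:
Stream 1: error at byte offset 0. INVALID
Stream 2: error at byte offset 1. INVALID
Stream 3: decodes cleanly. VALID
Stream 4: decodes cleanly. VALID
Stream 5: decodes cleanly. VALID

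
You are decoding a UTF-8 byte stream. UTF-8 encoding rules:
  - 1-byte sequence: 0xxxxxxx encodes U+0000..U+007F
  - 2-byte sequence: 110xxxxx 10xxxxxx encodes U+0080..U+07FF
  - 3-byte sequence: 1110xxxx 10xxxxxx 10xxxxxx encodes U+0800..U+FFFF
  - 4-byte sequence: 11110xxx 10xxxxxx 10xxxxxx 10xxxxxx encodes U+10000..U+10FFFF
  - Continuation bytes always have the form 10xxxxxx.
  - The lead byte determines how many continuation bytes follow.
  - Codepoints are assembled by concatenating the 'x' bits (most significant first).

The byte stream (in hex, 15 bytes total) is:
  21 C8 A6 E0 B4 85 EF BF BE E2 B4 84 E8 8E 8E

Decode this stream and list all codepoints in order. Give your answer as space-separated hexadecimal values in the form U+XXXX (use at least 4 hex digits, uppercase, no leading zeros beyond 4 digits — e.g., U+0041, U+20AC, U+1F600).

Answer: U+0021 U+0226 U+0D05 U+FFFE U+2D04 U+838E

Derivation:
Byte[0]=21: 1-byte ASCII. cp=U+0021
Byte[1]=C8: 2-byte lead, need 1 cont bytes. acc=0x8
Byte[2]=A6: continuation. acc=(acc<<6)|0x26=0x226
Completed: cp=U+0226 (starts at byte 1)
Byte[3]=E0: 3-byte lead, need 2 cont bytes. acc=0x0
Byte[4]=B4: continuation. acc=(acc<<6)|0x34=0x34
Byte[5]=85: continuation. acc=(acc<<6)|0x05=0xD05
Completed: cp=U+0D05 (starts at byte 3)
Byte[6]=EF: 3-byte lead, need 2 cont bytes. acc=0xF
Byte[7]=BF: continuation. acc=(acc<<6)|0x3F=0x3FF
Byte[8]=BE: continuation. acc=(acc<<6)|0x3E=0xFFFE
Completed: cp=U+FFFE (starts at byte 6)
Byte[9]=E2: 3-byte lead, need 2 cont bytes. acc=0x2
Byte[10]=B4: continuation. acc=(acc<<6)|0x34=0xB4
Byte[11]=84: continuation. acc=(acc<<6)|0x04=0x2D04
Completed: cp=U+2D04 (starts at byte 9)
Byte[12]=E8: 3-byte lead, need 2 cont bytes. acc=0x8
Byte[13]=8E: continuation. acc=(acc<<6)|0x0E=0x20E
Byte[14]=8E: continuation. acc=(acc<<6)|0x0E=0x838E
Completed: cp=U+838E (starts at byte 12)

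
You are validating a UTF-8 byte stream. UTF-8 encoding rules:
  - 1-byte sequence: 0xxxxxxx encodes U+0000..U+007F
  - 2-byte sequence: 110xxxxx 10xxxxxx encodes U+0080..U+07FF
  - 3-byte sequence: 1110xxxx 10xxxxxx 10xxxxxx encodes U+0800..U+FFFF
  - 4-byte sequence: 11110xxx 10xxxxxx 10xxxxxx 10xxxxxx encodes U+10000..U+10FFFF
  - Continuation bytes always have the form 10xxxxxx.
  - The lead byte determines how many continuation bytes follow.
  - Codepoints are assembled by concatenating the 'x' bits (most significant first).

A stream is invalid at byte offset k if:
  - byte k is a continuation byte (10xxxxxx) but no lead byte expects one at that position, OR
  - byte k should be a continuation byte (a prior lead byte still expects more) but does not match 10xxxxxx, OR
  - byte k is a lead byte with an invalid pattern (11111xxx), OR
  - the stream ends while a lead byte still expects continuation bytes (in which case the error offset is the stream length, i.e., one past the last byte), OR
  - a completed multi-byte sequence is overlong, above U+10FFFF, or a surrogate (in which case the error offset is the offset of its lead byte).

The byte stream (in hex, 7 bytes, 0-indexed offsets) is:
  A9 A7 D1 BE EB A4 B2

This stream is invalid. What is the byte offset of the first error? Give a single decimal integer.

Answer: 0

Derivation:
Byte[0]=A9: INVALID lead byte (not 0xxx/110x/1110/11110)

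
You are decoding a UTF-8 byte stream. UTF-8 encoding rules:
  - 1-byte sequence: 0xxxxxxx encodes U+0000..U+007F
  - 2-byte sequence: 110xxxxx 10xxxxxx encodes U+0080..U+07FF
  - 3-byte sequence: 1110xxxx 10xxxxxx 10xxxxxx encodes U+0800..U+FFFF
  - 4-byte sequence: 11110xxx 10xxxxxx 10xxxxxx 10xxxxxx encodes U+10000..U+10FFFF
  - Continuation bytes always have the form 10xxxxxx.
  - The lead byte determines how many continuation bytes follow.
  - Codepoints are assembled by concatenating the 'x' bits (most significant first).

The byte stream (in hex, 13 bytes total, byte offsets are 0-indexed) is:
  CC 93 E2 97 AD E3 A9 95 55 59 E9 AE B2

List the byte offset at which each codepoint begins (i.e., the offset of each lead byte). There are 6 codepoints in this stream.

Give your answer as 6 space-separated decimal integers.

Byte[0]=CC: 2-byte lead, need 1 cont bytes. acc=0xC
Byte[1]=93: continuation. acc=(acc<<6)|0x13=0x313
Completed: cp=U+0313 (starts at byte 0)
Byte[2]=E2: 3-byte lead, need 2 cont bytes. acc=0x2
Byte[3]=97: continuation. acc=(acc<<6)|0x17=0x97
Byte[4]=AD: continuation. acc=(acc<<6)|0x2D=0x25ED
Completed: cp=U+25ED (starts at byte 2)
Byte[5]=E3: 3-byte lead, need 2 cont bytes. acc=0x3
Byte[6]=A9: continuation. acc=(acc<<6)|0x29=0xE9
Byte[7]=95: continuation. acc=(acc<<6)|0x15=0x3A55
Completed: cp=U+3A55 (starts at byte 5)
Byte[8]=55: 1-byte ASCII. cp=U+0055
Byte[9]=59: 1-byte ASCII. cp=U+0059
Byte[10]=E9: 3-byte lead, need 2 cont bytes. acc=0x9
Byte[11]=AE: continuation. acc=(acc<<6)|0x2E=0x26E
Byte[12]=B2: continuation. acc=(acc<<6)|0x32=0x9BB2
Completed: cp=U+9BB2 (starts at byte 10)

Answer: 0 2 5 8 9 10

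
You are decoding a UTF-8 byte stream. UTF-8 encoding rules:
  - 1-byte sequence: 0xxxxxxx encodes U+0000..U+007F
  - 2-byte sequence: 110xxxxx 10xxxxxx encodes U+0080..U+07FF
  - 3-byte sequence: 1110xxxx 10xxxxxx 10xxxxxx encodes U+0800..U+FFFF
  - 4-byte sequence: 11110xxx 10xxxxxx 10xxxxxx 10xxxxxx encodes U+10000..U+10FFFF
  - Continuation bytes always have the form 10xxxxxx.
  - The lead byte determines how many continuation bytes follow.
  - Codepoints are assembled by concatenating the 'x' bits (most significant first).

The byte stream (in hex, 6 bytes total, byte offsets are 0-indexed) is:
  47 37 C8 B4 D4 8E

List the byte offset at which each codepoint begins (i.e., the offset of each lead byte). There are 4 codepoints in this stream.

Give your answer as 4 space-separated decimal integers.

Byte[0]=47: 1-byte ASCII. cp=U+0047
Byte[1]=37: 1-byte ASCII. cp=U+0037
Byte[2]=C8: 2-byte lead, need 1 cont bytes. acc=0x8
Byte[3]=B4: continuation. acc=(acc<<6)|0x34=0x234
Completed: cp=U+0234 (starts at byte 2)
Byte[4]=D4: 2-byte lead, need 1 cont bytes. acc=0x14
Byte[5]=8E: continuation. acc=(acc<<6)|0x0E=0x50E
Completed: cp=U+050E (starts at byte 4)

Answer: 0 1 2 4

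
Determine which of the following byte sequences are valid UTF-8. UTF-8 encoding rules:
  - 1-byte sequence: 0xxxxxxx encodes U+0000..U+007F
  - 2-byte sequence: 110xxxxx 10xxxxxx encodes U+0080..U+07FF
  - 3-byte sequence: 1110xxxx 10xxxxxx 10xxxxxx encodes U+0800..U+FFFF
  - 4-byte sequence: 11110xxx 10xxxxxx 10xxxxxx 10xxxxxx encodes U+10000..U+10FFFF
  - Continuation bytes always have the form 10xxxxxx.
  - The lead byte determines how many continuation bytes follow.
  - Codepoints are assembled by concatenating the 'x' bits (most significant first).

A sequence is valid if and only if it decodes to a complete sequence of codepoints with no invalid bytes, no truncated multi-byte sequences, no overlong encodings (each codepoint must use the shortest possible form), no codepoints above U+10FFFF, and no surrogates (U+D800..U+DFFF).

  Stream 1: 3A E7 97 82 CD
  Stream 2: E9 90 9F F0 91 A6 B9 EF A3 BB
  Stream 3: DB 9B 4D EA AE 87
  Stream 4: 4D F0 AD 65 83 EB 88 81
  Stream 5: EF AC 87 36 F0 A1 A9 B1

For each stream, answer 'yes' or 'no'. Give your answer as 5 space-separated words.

Stream 1: error at byte offset 5. INVALID
Stream 2: decodes cleanly. VALID
Stream 3: decodes cleanly. VALID
Stream 4: error at byte offset 3. INVALID
Stream 5: decodes cleanly. VALID

Answer: no yes yes no yes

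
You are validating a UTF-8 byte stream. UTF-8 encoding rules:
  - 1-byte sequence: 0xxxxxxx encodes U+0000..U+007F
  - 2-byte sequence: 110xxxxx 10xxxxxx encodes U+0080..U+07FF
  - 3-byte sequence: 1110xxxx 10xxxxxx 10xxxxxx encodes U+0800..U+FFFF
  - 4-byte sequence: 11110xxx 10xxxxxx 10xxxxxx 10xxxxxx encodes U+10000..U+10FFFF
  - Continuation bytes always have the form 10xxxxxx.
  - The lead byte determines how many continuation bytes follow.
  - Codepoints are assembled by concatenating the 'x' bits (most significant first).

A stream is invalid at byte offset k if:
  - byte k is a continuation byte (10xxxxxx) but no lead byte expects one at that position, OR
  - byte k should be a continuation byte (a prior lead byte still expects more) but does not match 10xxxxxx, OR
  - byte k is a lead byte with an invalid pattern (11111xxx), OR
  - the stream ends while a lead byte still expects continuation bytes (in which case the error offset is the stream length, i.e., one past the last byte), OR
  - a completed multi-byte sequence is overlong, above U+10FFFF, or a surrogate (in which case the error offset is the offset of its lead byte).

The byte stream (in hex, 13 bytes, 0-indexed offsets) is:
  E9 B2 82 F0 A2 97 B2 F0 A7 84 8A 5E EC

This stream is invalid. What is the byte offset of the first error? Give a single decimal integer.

Byte[0]=E9: 3-byte lead, need 2 cont bytes. acc=0x9
Byte[1]=B2: continuation. acc=(acc<<6)|0x32=0x272
Byte[2]=82: continuation. acc=(acc<<6)|0x02=0x9C82
Completed: cp=U+9C82 (starts at byte 0)
Byte[3]=F0: 4-byte lead, need 3 cont bytes. acc=0x0
Byte[4]=A2: continuation. acc=(acc<<6)|0x22=0x22
Byte[5]=97: continuation. acc=(acc<<6)|0x17=0x897
Byte[6]=B2: continuation. acc=(acc<<6)|0x32=0x225F2
Completed: cp=U+225F2 (starts at byte 3)
Byte[7]=F0: 4-byte lead, need 3 cont bytes. acc=0x0
Byte[8]=A7: continuation. acc=(acc<<6)|0x27=0x27
Byte[9]=84: continuation. acc=(acc<<6)|0x04=0x9C4
Byte[10]=8A: continuation. acc=(acc<<6)|0x0A=0x2710A
Completed: cp=U+2710A (starts at byte 7)
Byte[11]=5E: 1-byte ASCII. cp=U+005E
Byte[12]=EC: 3-byte lead, need 2 cont bytes. acc=0xC
Byte[13]: stream ended, expected continuation. INVALID

Answer: 13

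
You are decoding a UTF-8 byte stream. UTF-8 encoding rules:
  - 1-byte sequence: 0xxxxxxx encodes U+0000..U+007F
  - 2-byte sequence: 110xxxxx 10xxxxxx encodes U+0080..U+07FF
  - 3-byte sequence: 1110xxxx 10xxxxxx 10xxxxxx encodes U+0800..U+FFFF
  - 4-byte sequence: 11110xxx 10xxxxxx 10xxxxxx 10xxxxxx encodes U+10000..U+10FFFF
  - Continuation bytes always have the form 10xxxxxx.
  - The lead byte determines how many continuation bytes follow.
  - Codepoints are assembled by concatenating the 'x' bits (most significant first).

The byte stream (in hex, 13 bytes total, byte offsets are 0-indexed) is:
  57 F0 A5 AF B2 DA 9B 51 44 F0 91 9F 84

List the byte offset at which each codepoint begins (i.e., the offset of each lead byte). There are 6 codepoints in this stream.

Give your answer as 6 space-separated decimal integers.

Answer: 0 1 5 7 8 9

Derivation:
Byte[0]=57: 1-byte ASCII. cp=U+0057
Byte[1]=F0: 4-byte lead, need 3 cont bytes. acc=0x0
Byte[2]=A5: continuation. acc=(acc<<6)|0x25=0x25
Byte[3]=AF: continuation. acc=(acc<<6)|0x2F=0x96F
Byte[4]=B2: continuation. acc=(acc<<6)|0x32=0x25BF2
Completed: cp=U+25BF2 (starts at byte 1)
Byte[5]=DA: 2-byte lead, need 1 cont bytes. acc=0x1A
Byte[6]=9B: continuation. acc=(acc<<6)|0x1B=0x69B
Completed: cp=U+069B (starts at byte 5)
Byte[7]=51: 1-byte ASCII. cp=U+0051
Byte[8]=44: 1-byte ASCII. cp=U+0044
Byte[9]=F0: 4-byte lead, need 3 cont bytes. acc=0x0
Byte[10]=91: continuation. acc=(acc<<6)|0x11=0x11
Byte[11]=9F: continuation. acc=(acc<<6)|0x1F=0x45F
Byte[12]=84: continuation. acc=(acc<<6)|0x04=0x117C4
Completed: cp=U+117C4 (starts at byte 9)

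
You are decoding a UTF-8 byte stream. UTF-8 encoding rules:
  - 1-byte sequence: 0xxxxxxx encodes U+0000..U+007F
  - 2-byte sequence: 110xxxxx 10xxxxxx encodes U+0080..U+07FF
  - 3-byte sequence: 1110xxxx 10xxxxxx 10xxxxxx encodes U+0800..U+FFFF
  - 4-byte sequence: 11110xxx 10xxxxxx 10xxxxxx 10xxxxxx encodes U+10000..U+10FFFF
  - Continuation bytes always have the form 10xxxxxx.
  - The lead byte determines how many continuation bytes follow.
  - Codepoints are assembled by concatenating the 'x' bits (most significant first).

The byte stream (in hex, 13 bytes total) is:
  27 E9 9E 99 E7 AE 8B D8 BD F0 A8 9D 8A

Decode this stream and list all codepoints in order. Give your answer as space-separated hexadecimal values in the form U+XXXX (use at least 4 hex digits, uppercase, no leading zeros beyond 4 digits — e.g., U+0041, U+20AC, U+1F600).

Byte[0]=27: 1-byte ASCII. cp=U+0027
Byte[1]=E9: 3-byte lead, need 2 cont bytes. acc=0x9
Byte[2]=9E: continuation. acc=(acc<<6)|0x1E=0x25E
Byte[3]=99: continuation. acc=(acc<<6)|0x19=0x9799
Completed: cp=U+9799 (starts at byte 1)
Byte[4]=E7: 3-byte lead, need 2 cont bytes. acc=0x7
Byte[5]=AE: continuation. acc=(acc<<6)|0x2E=0x1EE
Byte[6]=8B: continuation. acc=(acc<<6)|0x0B=0x7B8B
Completed: cp=U+7B8B (starts at byte 4)
Byte[7]=D8: 2-byte lead, need 1 cont bytes. acc=0x18
Byte[8]=BD: continuation. acc=(acc<<6)|0x3D=0x63D
Completed: cp=U+063D (starts at byte 7)
Byte[9]=F0: 4-byte lead, need 3 cont bytes. acc=0x0
Byte[10]=A8: continuation. acc=(acc<<6)|0x28=0x28
Byte[11]=9D: continuation. acc=(acc<<6)|0x1D=0xA1D
Byte[12]=8A: continuation. acc=(acc<<6)|0x0A=0x2874A
Completed: cp=U+2874A (starts at byte 9)

Answer: U+0027 U+9799 U+7B8B U+063D U+2874A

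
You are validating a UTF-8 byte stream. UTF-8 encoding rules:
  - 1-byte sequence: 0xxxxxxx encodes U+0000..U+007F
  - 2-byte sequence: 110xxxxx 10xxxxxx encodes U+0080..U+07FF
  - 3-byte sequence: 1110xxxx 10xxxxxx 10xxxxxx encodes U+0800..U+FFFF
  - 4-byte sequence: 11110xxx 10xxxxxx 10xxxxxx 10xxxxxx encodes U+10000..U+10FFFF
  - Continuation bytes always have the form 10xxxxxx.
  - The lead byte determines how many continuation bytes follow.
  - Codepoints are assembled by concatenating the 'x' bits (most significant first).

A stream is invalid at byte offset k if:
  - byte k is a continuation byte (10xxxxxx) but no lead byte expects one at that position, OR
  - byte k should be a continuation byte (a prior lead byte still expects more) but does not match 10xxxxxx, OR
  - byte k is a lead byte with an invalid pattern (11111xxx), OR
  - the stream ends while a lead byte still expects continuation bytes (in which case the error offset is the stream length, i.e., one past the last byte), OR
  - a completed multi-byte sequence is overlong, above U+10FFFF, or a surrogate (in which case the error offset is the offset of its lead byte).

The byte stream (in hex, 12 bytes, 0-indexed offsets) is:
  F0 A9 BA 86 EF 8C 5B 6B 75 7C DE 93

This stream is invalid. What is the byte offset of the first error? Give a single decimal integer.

Byte[0]=F0: 4-byte lead, need 3 cont bytes. acc=0x0
Byte[1]=A9: continuation. acc=(acc<<6)|0x29=0x29
Byte[2]=BA: continuation. acc=(acc<<6)|0x3A=0xA7A
Byte[3]=86: continuation. acc=(acc<<6)|0x06=0x29E86
Completed: cp=U+29E86 (starts at byte 0)
Byte[4]=EF: 3-byte lead, need 2 cont bytes. acc=0xF
Byte[5]=8C: continuation. acc=(acc<<6)|0x0C=0x3CC
Byte[6]=5B: expected 10xxxxxx continuation. INVALID

Answer: 6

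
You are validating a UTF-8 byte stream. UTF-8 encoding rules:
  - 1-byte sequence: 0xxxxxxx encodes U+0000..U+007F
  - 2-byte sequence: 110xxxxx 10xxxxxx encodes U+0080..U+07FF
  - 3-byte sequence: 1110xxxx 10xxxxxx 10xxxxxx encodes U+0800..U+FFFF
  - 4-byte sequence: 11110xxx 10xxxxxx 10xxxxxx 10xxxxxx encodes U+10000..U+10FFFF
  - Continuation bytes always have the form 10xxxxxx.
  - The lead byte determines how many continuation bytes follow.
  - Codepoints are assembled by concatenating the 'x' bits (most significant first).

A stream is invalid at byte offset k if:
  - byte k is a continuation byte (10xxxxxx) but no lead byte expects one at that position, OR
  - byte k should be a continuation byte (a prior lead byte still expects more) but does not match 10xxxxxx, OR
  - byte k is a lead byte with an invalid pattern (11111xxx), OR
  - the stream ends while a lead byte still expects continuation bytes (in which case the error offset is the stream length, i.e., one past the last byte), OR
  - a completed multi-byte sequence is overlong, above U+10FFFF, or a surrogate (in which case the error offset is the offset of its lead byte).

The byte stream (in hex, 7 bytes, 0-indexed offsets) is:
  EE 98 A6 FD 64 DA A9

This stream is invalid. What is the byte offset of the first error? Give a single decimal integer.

Byte[0]=EE: 3-byte lead, need 2 cont bytes. acc=0xE
Byte[1]=98: continuation. acc=(acc<<6)|0x18=0x398
Byte[2]=A6: continuation. acc=(acc<<6)|0x26=0xE626
Completed: cp=U+E626 (starts at byte 0)
Byte[3]=FD: INVALID lead byte (not 0xxx/110x/1110/11110)

Answer: 3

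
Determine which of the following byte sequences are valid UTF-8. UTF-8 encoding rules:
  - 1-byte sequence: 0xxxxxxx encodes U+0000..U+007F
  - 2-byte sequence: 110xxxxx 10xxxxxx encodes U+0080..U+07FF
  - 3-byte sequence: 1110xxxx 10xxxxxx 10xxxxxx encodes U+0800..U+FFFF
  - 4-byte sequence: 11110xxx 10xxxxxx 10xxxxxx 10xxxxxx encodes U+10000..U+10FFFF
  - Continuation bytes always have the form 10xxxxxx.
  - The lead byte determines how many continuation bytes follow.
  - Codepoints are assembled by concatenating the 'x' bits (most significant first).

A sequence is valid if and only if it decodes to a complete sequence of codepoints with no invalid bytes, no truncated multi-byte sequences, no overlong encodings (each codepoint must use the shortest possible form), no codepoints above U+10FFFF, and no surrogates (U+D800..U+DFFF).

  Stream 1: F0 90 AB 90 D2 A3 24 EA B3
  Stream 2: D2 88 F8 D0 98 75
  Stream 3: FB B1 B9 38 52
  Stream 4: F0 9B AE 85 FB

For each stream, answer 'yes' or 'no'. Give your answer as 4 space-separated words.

Stream 1: error at byte offset 9. INVALID
Stream 2: error at byte offset 2. INVALID
Stream 3: error at byte offset 0. INVALID
Stream 4: error at byte offset 4. INVALID

Answer: no no no no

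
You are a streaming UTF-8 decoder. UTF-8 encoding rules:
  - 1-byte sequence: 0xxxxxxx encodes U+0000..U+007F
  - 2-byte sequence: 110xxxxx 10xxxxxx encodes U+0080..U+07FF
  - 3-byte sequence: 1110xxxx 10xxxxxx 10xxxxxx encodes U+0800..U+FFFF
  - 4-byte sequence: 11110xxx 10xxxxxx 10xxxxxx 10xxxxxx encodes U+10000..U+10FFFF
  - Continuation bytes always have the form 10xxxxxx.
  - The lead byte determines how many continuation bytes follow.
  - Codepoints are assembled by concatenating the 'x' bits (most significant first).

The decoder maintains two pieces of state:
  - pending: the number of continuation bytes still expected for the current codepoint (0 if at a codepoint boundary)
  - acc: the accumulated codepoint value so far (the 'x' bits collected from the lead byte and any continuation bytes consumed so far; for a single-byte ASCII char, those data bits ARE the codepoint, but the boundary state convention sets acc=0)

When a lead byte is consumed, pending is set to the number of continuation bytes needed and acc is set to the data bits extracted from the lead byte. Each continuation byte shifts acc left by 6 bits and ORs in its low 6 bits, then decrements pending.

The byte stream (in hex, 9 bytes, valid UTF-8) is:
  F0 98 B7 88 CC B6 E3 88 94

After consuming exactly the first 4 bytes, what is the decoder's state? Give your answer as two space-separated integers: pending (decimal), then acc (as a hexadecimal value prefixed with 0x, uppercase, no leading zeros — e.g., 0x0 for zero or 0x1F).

Byte[0]=F0: 4-byte lead. pending=3, acc=0x0
Byte[1]=98: continuation. acc=(acc<<6)|0x18=0x18, pending=2
Byte[2]=B7: continuation. acc=(acc<<6)|0x37=0x637, pending=1
Byte[3]=88: continuation. acc=(acc<<6)|0x08=0x18DC8, pending=0

Answer: 0 0x18DC8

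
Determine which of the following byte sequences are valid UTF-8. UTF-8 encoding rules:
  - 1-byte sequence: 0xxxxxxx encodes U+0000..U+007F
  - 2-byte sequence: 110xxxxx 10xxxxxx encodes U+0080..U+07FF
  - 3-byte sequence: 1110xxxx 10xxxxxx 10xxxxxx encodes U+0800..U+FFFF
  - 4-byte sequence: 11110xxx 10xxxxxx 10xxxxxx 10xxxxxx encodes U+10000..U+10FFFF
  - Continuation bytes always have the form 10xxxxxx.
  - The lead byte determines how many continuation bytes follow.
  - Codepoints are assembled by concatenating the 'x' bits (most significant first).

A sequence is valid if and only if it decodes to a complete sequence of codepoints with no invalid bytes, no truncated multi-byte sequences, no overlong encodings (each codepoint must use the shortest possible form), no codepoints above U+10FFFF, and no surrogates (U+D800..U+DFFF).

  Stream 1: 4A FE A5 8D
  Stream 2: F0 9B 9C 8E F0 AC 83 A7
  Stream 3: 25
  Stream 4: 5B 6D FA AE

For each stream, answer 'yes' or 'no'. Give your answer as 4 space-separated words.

Answer: no yes yes no

Derivation:
Stream 1: error at byte offset 1. INVALID
Stream 2: decodes cleanly. VALID
Stream 3: decodes cleanly. VALID
Stream 4: error at byte offset 2. INVALID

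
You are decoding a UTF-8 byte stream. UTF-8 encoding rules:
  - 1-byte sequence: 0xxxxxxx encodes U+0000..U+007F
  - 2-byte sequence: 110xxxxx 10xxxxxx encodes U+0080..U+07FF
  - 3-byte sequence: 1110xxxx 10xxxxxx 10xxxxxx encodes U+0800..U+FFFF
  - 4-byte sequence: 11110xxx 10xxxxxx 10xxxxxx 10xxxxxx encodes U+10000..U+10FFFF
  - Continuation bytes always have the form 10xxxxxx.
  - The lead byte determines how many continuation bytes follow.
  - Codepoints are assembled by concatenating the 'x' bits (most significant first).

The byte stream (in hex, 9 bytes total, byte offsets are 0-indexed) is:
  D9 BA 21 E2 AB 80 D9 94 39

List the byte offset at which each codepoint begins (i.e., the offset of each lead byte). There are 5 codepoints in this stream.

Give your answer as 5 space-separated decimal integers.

Byte[0]=D9: 2-byte lead, need 1 cont bytes. acc=0x19
Byte[1]=BA: continuation. acc=(acc<<6)|0x3A=0x67A
Completed: cp=U+067A (starts at byte 0)
Byte[2]=21: 1-byte ASCII. cp=U+0021
Byte[3]=E2: 3-byte lead, need 2 cont bytes. acc=0x2
Byte[4]=AB: continuation. acc=(acc<<6)|0x2B=0xAB
Byte[5]=80: continuation. acc=(acc<<6)|0x00=0x2AC0
Completed: cp=U+2AC0 (starts at byte 3)
Byte[6]=D9: 2-byte lead, need 1 cont bytes. acc=0x19
Byte[7]=94: continuation. acc=(acc<<6)|0x14=0x654
Completed: cp=U+0654 (starts at byte 6)
Byte[8]=39: 1-byte ASCII. cp=U+0039

Answer: 0 2 3 6 8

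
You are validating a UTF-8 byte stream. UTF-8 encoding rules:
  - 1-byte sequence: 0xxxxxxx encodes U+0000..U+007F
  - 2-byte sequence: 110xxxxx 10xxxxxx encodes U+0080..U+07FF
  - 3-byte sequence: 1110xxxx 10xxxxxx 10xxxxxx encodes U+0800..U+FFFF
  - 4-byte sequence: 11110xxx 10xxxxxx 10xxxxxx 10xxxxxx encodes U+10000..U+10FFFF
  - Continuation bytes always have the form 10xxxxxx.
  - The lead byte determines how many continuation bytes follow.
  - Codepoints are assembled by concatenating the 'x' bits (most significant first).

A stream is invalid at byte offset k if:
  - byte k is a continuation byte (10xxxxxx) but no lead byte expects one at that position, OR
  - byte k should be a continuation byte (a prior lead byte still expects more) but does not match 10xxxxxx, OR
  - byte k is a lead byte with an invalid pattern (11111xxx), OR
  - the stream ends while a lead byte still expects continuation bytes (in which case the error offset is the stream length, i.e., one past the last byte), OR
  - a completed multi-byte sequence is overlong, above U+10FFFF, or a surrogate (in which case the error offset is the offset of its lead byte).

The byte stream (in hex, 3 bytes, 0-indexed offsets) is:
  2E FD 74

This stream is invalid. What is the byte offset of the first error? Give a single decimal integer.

Byte[0]=2E: 1-byte ASCII. cp=U+002E
Byte[1]=FD: INVALID lead byte (not 0xxx/110x/1110/11110)

Answer: 1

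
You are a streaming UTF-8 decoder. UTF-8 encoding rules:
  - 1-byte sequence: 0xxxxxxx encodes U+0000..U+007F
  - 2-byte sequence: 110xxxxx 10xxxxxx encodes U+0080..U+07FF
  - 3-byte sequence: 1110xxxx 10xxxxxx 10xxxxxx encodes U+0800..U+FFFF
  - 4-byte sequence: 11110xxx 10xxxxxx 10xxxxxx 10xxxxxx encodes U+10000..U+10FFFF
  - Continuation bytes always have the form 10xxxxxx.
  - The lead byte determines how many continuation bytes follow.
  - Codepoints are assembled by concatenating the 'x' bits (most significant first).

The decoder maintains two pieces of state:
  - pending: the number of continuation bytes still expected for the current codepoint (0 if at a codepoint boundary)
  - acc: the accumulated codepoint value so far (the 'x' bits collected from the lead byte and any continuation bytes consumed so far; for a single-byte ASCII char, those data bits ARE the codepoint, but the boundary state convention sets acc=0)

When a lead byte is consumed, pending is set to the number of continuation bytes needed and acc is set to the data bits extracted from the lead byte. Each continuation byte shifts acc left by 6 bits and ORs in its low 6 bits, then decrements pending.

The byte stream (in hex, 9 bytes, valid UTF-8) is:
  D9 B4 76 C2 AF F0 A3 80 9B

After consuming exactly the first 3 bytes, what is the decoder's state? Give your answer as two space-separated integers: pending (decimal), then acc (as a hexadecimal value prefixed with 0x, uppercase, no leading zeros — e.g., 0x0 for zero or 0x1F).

Byte[0]=D9: 2-byte lead. pending=1, acc=0x19
Byte[1]=B4: continuation. acc=(acc<<6)|0x34=0x674, pending=0
Byte[2]=76: 1-byte. pending=0, acc=0x0

Answer: 0 0x0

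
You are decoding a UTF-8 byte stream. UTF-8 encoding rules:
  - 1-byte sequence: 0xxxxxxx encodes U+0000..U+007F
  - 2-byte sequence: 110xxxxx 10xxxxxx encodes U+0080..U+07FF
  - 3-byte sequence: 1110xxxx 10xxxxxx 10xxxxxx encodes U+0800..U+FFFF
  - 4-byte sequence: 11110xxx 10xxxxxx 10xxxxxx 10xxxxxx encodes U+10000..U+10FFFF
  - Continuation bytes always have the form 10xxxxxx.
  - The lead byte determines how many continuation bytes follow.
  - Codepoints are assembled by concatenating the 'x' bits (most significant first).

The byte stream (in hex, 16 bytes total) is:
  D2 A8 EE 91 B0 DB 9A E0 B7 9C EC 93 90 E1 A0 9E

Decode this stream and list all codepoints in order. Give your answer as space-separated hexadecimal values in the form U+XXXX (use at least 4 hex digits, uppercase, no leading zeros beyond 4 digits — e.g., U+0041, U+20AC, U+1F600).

Answer: U+04A8 U+E470 U+06DA U+0DDC U+C4D0 U+181E

Derivation:
Byte[0]=D2: 2-byte lead, need 1 cont bytes. acc=0x12
Byte[1]=A8: continuation. acc=(acc<<6)|0x28=0x4A8
Completed: cp=U+04A8 (starts at byte 0)
Byte[2]=EE: 3-byte lead, need 2 cont bytes. acc=0xE
Byte[3]=91: continuation. acc=(acc<<6)|0x11=0x391
Byte[4]=B0: continuation. acc=(acc<<6)|0x30=0xE470
Completed: cp=U+E470 (starts at byte 2)
Byte[5]=DB: 2-byte lead, need 1 cont bytes. acc=0x1B
Byte[6]=9A: continuation. acc=(acc<<6)|0x1A=0x6DA
Completed: cp=U+06DA (starts at byte 5)
Byte[7]=E0: 3-byte lead, need 2 cont bytes. acc=0x0
Byte[8]=B7: continuation. acc=(acc<<6)|0x37=0x37
Byte[9]=9C: continuation. acc=(acc<<6)|0x1C=0xDDC
Completed: cp=U+0DDC (starts at byte 7)
Byte[10]=EC: 3-byte lead, need 2 cont bytes. acc=0xC
Byte[11]=93: continuation. acc=(acc<<6)|0x13=0x313
Byte[12]=90: continuation. acc=(acc<<6)|0x10=0xC4D0
Completed: cp=U+C4D0 (starts at byte 10)
Byte[13]=E1: 3-byte lead, need 2 cont bytes. acc=0x1
Byte[14]=A0: continuation. acc=(acc<<6)|0x20=0x60
Byte[15]=9E: continuation. acc=(acc<<6)|0x1E=0x181E
Completed: cp=U+181E (starts at byte 13)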